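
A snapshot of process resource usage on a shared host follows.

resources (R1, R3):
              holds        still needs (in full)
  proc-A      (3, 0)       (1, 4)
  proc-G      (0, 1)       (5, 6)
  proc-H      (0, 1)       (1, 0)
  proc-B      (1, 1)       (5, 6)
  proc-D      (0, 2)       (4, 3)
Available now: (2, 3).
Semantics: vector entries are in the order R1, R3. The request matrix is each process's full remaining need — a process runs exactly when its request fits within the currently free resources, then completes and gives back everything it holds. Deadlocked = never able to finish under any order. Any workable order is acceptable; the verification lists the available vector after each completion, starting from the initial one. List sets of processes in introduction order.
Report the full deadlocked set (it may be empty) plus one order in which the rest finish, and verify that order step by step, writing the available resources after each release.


No process is deadlocked.
Key observation: proc-H leads a chain of completions in which each release enables another process.
The rest can finish in the order proc-H, proc-A, proc-D, proc-B, proc-G. Step-by-step check:
  pool = (2, 3)
  proc-H needs (1, 0) <= (2, 3) -> finishes; pool += (0, 1) = (2, 4)
  proc-A needs (1, 4) <= (2, 4) -> finishes; pool += (3, 0) = (5, 4)
  proc-D needs (4, 3) <= (5, 4) -> finishes; pool += (0, 2) = (5, 6)
  proc-B needs (5, 6) <= (5, 6) -> finishes; pool += (1, 1) = (6, 7)
  proc-G needs (5, 6) <= (6, 7) -> finishes; pool += (0, 1) = (6, 8)


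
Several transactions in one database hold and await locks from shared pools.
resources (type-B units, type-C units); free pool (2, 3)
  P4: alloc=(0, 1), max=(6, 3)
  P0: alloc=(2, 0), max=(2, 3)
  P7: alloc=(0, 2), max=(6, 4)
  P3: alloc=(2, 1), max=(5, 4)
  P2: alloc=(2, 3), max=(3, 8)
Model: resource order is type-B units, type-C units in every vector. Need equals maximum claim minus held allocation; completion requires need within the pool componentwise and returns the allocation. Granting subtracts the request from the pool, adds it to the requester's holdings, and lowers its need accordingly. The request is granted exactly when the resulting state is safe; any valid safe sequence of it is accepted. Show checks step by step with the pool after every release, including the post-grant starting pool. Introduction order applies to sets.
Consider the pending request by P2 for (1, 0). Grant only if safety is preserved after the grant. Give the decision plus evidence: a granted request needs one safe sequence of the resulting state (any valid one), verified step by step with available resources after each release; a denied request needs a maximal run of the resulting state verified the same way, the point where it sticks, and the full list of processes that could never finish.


DENY. Granting would leave the state unsafe.
Key observation: after P0, P3 the pool peaks at (5, 4), and each blocked process is short somewhere: P4 on type-B units; P7 on type-B units; P2 on type-C units.
After a pretend grant, a maximal execution: P0, P3 — then nothing else fits. Verifying each step:
  pool = (1, 3)
  run P0 (needs (0, 3), free (1, 3)); after release of (2, 0) the pool is (3, 3)
  run P3 (needs (3, 3), free (3, 3)); after release of (2, 1) the pool is (5, 4)
  P4 still needs (6, 2) but only (5, 4) is free — short on type-B units
  P7 still needs (6, 2) but only (5, 4) is free — short on type-B units
  P2 still needs (0, 5) but only (5, 4) is free — short on type-C units
Processes that could never finish after the grant: P4, P7 and P2.


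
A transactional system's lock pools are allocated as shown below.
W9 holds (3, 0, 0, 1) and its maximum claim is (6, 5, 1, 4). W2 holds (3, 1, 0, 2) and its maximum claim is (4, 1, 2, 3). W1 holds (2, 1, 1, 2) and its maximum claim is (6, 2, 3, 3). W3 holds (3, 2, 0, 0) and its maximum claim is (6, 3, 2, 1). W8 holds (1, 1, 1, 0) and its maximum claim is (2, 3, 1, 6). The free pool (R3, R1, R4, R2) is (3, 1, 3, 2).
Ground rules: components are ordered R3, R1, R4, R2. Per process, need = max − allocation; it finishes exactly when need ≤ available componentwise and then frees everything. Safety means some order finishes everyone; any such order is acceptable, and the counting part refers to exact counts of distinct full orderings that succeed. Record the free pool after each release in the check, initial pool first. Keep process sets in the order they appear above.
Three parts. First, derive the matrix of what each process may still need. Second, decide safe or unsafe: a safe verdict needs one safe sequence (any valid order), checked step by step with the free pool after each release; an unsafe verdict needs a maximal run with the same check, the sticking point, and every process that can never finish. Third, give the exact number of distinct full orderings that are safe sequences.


(1) Need matrix, components ordered R3, R1, R4, R2:
  W9: (3, 5, 1, 3)
  W2: (1, 0, 2, 1)
  W1: (4, 1, 2, 1)
  W3: (3, 1, 2, 1)
  W8: (1, 2, 0, 6)
(2) SAFE, for example via the order W2, W1, W3, W8, W9.
Key observation: W8 marks the first exact bind of the order: its need (1, 2, 0, 6) fits the free (11, 5, 4, 6) with zero slack on a requested resource.
Verifying each step:
  pool = (3, 1, 3, 2)
  run W2 (needs (1, 0, 2, 1), free (3, 1, 3, 2)); after release of (3, 1, 0, 2) the pool is (6, 2, 3, 4)
  run W1 (needs (4, 1, 2, 1), free (6, 2, 3, 4)); after release of (2, 1, 1, 2) the pool is (8, 3, 4, 6)
  run W3 (needs (3, 1, 2, 1), free (8, 3, 4, 6)); after release of (3, 2, 0, 0) the pool is (11, 5, 4, 6)
  run W8 (needs (1, 2, 0, 6), free (11, 5, 4, 6)); after release of (1, 1, 1, 0) the pool is (12, 6, 5, 6)
  run W9 (needs (3, 5, 1, 3), free (12, 6, 5, 6)); after release of (3, 0, 0, 1) the pool is (15, 6, 5, 7)
(3) Exactly 9 of the possible complete orderings are safe sequences.


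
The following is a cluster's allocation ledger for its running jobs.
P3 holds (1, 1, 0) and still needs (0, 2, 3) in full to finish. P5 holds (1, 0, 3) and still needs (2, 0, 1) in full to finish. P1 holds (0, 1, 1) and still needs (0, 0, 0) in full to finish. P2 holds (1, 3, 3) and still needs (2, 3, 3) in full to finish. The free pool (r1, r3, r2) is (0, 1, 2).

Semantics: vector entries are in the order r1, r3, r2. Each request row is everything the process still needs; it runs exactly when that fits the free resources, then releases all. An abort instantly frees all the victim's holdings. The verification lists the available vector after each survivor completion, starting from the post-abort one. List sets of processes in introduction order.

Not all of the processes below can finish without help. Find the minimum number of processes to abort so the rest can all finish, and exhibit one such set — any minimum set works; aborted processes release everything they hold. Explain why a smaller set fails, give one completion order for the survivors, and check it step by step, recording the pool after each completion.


Abort P5.
Key observation: the deadlocked P2 becomes finishable only because P5 released (1, 0, 3); it completes at step 3 below.
Why nothing smaller works: aborting no one leaves the state deadlocked as given.
The survivors complete as P1, P3, P2. Check, step by step (starting from the post-abort pool):
  pool = (1, 1, 5)
  run P1 (needs (0, 0, 0), free (1, 1, 5)); after release of (0, 1, 1) the pool is (1, 2, 6)
  run P3 (needs (0, 2, 3), free (1, 2, 6)); after release of (1, 1, 0) the pool is (2, 3, 6)
  run P2 (needs (2, 3, 3), free (2, 3, 6)); after release of (1, 3, 3) the pool is (3, 6, 9)


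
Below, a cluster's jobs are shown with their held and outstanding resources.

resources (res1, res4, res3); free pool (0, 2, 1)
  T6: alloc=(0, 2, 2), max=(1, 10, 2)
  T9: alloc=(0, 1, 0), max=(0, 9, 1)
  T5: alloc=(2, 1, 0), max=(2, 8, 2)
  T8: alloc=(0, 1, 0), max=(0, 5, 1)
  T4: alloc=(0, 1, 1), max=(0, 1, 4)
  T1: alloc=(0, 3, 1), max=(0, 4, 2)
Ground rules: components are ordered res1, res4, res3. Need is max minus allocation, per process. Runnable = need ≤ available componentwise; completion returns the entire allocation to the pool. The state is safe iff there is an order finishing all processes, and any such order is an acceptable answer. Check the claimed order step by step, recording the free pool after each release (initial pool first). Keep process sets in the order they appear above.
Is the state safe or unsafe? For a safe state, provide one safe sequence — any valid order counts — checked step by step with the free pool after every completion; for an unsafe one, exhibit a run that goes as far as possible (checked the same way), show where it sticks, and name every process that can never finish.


UNSAFE — no complete ordering exists.
Key observation: after T1, T8 the pool peaks at (0, 6, 2), and each blocked process is short somewhere: T6 on res1, res4; T9 on res4; T5 on res4; T4 on res3.
A maximal execution: T1, T8 — then nothing else fits. Check, step by step:
  pool = (0, 2, 1)
  T1: need (0, 1, 1) fits (0, 2, 1); releases (0, 3, 1), pool now (0, 5, 2)
  T8: need (0, 4, 1) fits (0, 5, 2); releases (0, 1, 0), pool now (0, 6, 2)
  blocked: T6 wants (1, 8, 0), pool (0, 6, 2) — not enough res1 and res4
  blocked: T9 wants (0, 8, 1), pool (0, 6, 2) — not enough res4
  blocked: T5 wants (0, 7, 2), pool (0, 6, 2) — not enough res4
  blocked: T4 wants (0, 0, 3), pool (0, 6, 2) — not enough res3
Processes that can never finish: T6, T9, T5 and T4.


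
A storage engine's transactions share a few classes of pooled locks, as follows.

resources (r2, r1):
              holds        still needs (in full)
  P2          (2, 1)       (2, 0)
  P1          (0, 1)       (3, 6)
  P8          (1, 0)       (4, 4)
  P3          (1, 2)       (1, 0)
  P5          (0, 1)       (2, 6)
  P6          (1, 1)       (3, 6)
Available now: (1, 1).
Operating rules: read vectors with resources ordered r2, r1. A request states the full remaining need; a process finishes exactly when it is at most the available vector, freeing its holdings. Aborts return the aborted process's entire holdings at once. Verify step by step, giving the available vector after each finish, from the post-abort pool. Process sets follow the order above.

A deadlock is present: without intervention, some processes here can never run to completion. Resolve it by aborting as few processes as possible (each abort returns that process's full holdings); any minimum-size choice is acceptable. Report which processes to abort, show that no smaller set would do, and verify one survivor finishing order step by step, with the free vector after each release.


The answer: abort P5 and P6.
Key observation: no ordering could ever have run P1 before the abort of P5 and P6; with (1, 2) back in the pool it fits at step 3.
No one abort is enough; case by case: P2 alone leaves P1 blocked (short on r1); P1 alone leaves P5 blocked (short on r1); P8 alone leaves P1 blocked (short on r1); P3 alone leaves P1 blocked (short on r1); P5 alone leaves P1 blocked (short on r1); P6 alone leaves P1 blocked (short on r1).
The survivors complete as P3, P2, P1, P8. Verifying each step (starting from the post-abort pool):
  pool = (2, 3)
  run P3 (needs (1, 0), free (2, 3)); after release of (1, 2) the pool is (3, 5)
  run P2 (needs (2, 0), free (3, 5)); after release of (2, 1) the pool is (5, 6)
  run P1 (needs (3, 6), free (5, 6)); after release of (0, 1) the pool is (5, 7)
  run P8 (needs (4, 4), free (5, 7)); after release of (1, 0) the pool is (6, 7)


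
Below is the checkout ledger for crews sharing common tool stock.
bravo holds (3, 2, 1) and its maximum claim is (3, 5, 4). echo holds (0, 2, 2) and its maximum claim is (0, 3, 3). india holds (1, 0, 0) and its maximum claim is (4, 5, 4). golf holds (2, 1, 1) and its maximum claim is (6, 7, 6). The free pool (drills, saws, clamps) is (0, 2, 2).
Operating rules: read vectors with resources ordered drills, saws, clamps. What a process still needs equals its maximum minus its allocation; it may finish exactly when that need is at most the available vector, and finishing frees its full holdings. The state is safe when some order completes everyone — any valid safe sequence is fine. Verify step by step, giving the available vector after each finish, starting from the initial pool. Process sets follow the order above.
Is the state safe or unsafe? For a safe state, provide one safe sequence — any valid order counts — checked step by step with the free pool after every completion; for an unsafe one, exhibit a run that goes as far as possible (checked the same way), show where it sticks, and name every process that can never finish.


The state is SAFE; one workable sequence: echo, bravo, india, golf.
Key observation: india is the earliest step where a requested resource binds exactly: need (3, 5, 4), pool (3, 6, 5) at its turn.
Verifying each step:
  pool = (0, 2, 2)
  echo needs (0, 1, 1) <= (0, 2, 2) -> finishes; pool += (0, 2, 2) = (0, 4, 4)
  bravo needs (0, 3, 3) <= (0, 4, 4) -> finishes; pool += (3, 2, 1) = (3, 6, 5)
  india needs (3, 5, 4) <= (3, 6, 5) -> finishes; pool += (1, 0, 0) = (4, 6, 5)
  golf needs (4, 6, 5) <= (4, 6, 5) -> finishes; pool += (2, 1, 1) = (6, 7, 6)


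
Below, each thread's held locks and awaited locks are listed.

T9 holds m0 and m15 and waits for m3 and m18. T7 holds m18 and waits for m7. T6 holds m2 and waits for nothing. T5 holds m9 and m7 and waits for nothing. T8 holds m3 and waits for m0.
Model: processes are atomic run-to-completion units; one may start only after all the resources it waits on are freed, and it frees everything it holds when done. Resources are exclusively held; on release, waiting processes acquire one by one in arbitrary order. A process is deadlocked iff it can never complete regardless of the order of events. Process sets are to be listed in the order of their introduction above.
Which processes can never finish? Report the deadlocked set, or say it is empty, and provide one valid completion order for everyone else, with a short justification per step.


Deadlocked: T9 and T8.
Key observation: nobody on the ring T9 -> T8 -> T9 can start until another member finishes, which never happens; no other process is dragged down with it.
A valid finishing order for the others: T5, T6, T7.
Check, step by step:
  T5 waits on nothing -> runs at once and releases m9 and m7
  T6 waits on nothing -> runs at once and releases m2
  run T7 (all its waits — m7 — are resolved); releases m18


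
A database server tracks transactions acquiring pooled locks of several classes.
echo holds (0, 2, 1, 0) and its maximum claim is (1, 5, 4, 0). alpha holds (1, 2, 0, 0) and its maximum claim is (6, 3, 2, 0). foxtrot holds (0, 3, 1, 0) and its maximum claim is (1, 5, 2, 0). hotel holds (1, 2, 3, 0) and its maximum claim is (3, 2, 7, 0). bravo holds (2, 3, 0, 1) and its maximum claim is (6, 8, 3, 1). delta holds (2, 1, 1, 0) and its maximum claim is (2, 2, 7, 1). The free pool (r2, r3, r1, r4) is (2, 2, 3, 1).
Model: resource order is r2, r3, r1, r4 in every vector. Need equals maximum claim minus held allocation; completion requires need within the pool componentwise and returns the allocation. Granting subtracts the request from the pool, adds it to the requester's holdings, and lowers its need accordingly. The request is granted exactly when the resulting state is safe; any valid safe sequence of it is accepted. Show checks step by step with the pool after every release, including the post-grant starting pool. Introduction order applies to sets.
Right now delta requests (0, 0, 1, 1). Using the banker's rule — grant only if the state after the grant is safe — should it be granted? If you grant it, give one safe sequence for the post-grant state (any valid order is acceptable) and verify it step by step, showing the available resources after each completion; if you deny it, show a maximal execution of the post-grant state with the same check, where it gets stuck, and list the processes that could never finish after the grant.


GRANT — the state after the grant stays safe, e.g. via foxtrot, echo, hotel, delta, alpha, bravo.
Key observation: the transfer keeps a workable pool ((2, 2, 2, 0)); foxtrot starts the safe sequence.
Step-by-step check of the post-grant state:
  pool = (2, 2, 2, 0)
  foxtrot: need (1, 2, 1, 0) fits (2, 2, 2, 0); releases (0, 3, 1, 0), pool now (2, 5, 3, 0)
  echo: need (1, 3, 3, 0) fits (2, 5, 3, 0); releases (0, 2, 1, 0), pool now (2, 7, 4, 0)
  hotel: need (2, 0, 4, 0) fits (2, 7, 4, 0); releases (1, 2, 3, 0), pool now (3, 9, 7, 0)
  delta: need (0, 1, 5, 0) fits (3, 9, 7, 0); releases (2, 1, 2, 1), pool now (5, 10, 9, 1)
  alpha: need (5, 1, 2, 0) fits (5, 10, 9, 1); releases (1, 2, 0, 0), pool now (6, 12, 9, 1)
  bravo: need (4, 5, 3, 0) fits (6, 12, 9, 1); releases (2, 3, 0, 1), pool now (8, 15, 9, 2)


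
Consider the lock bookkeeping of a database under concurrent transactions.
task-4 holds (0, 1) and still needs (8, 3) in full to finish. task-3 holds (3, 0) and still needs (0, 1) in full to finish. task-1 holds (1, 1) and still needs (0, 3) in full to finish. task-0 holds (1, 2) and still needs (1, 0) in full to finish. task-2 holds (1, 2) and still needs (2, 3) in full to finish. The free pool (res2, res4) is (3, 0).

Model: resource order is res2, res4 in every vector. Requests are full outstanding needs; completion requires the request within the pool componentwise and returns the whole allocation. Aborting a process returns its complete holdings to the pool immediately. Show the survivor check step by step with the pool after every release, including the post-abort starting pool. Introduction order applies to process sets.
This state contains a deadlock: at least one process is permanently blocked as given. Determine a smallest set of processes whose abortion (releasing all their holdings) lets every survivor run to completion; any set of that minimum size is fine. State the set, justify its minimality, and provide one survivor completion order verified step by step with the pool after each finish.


Minimum abort set: task-1.
Key observation: no ordering could ever have run task-4 before the abort of task-1; with (1, 1) back in the pool it fits at step 3.
Minimality: the empty abort set fails — the state is deadlocked as it stands.
The survivors complete as task-3, task-0, task-4, task-2. Walking it through (starting from the post-abort pool):
  pool = (4, 1)
  task-3 needs (0, 1) <= (4, 1) -> finishes; pool += (3, 0) = (7, 1)
  task-0 needs (1, 0) <= (7, 1) -> finishes; pool += (1, 2) = (8, 3)
  task-4 needs (8, 3) <= (8, 3) -> finishes; pool += (0, 1) = (8, 4)
  task-2 needs (2, 3) <= (8, 4) -> finishes; pool += (1, 2) = (9, 6)


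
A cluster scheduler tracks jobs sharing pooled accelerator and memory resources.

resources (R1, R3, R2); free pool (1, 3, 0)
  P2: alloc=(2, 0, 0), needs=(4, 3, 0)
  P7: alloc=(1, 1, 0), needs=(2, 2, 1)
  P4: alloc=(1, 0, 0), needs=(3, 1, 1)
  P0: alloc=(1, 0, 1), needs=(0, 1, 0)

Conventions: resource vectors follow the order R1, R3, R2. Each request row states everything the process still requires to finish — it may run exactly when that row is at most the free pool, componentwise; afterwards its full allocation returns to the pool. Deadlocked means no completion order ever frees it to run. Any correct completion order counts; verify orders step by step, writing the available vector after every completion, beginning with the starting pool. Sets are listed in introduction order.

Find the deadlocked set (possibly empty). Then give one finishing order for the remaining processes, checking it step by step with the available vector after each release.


The deadlocked set is empty.
Key observation: there is always a runnable process — P0 first — so the state unwinds completely.
A valid finishing order for the others: P0, P7, P4, P2. Walking it through:
  pool = (1, 3, 0)
  P0: need (0, 1, 0) fits (1, 3, 0); releases (1, 0, 1), pool now (2, 3, 1)
  P7: need (2, 2, 1) fits (2, 3, 1); releases (1, 1, 0), pool now (3, 4, 1)
  P4: need (3, 1, 1) fits (3, 4, 1); releases (1, 0, 0), pool now (4, 4, 1)
  P2: need (4, 3, 0) fits (4, 4, 1); releases (2, 0, 0), pool now (6, 4, 1)


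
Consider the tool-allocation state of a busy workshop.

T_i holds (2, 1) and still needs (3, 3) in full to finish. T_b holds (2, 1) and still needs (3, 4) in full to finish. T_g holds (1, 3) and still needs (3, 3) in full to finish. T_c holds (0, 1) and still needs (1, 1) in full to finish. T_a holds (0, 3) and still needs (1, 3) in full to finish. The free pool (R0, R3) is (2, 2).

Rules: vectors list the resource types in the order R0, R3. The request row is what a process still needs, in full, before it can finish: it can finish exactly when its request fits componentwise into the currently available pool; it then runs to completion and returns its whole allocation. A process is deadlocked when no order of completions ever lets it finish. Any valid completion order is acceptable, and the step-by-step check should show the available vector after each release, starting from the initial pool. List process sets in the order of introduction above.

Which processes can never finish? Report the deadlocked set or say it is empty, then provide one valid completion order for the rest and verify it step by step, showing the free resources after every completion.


The deadlocked set is T_i, T_b and T_g.
Key observation: once T_c, T_a finish, the pool peaks at (2, 6) — and every remaining process still needs more R0 than that.
A valid finishing order for the others: T_c, T_a. Verifying each step:
  pool = (2, 2)
  T_c: need (1, 1) fits (2, 2); releases (0, 1), pool now (2, 3)
  T_a: need (1, 3) fits (2, 3); releases (0, 3), pool now (2, 6)
The stuck group stays short no matter what:
  blocked: T_i wants (3, 3), pool (2, 6) — not enough R0
  blocked: T_b wants (3, 4), pool (2, 6) — not enough R0
  blocked: T_g wants (3, 3), pool (2, 6) — not enough R0


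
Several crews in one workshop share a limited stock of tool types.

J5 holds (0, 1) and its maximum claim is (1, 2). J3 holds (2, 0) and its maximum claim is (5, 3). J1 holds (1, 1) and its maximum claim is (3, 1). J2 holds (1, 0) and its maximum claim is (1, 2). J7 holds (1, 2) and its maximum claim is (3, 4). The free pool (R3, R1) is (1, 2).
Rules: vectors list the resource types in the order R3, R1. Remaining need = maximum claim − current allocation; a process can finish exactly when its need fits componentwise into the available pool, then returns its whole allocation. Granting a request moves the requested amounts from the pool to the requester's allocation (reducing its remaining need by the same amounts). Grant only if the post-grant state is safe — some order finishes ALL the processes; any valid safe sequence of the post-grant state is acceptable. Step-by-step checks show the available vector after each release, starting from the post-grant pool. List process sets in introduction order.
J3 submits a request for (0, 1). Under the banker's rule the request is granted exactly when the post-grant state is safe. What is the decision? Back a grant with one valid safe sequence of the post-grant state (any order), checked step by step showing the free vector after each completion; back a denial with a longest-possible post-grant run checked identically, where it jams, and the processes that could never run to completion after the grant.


GRANT: granting preserves safety; a valid post-grant sequence is J5, J2, J7, J3, J1.
Key observation: granting shrinks the pool to (1, 1), yet J5 still fits and the chain goes through.
Step-by-step check of the post-grant state:
  pool = (1, 1)
  J5 needs (1, 1) <= (1, 1) -> finishes; pool += (0, 1) = (1, 2)
  J2 needs (0, 2) <= (1, 2) -> finishes; pool += (1, 0) = (2, 2)
  J7 needs (2, 2) <= (2, 2) -> finishes; pool += (1, 2) = (3, 4)
  J3 needs (3, 2) <= (3, 4) -> finishes; pool += (2, 1) = (5, 5)
  J1 needs (2, 0) <= (5, 5) -> finishes; pool += (1, 1) = (6, 6)


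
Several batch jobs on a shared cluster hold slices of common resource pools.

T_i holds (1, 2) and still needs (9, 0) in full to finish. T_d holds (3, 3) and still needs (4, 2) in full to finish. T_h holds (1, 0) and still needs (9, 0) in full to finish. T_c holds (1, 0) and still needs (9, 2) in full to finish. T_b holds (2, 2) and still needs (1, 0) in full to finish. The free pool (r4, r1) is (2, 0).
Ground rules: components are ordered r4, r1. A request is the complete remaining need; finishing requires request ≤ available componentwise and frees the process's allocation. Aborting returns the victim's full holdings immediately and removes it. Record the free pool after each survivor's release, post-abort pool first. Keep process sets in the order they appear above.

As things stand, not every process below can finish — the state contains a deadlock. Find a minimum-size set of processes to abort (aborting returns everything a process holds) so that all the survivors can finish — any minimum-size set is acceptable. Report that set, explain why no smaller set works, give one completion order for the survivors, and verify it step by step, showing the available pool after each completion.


The answer: abort T_h and T_c.
Key observation: aborting T_h and T_c returns (2, 0), and T_i — hopeless before — runs at step 3 with the returned capacity in the pool.
Minimality, checking each single-abort alternative: T_i alone leaves T_h blocked (short on r4); T_d alone leaves T_i blocked (short on r4); T_h alone leaves T_i blocked (short on r4); T_c alone leaves T_i blocked (short on r4); T_b alone leaves T_i blocked (short on r4).
Survivors finish in the order: T_b, T_d, T_i. Verifying each step (pool after the aborts first):
  pool = (4, 0)
  T_b: need (1, 0) fits (4, 0); releases (2, 2), pool now (6, 2)
  T_d: need (4, 2) fits (6, 2); releases (3, 3), pool now (9, 5)
  T_i: need (9, 0) fits (9, 5); releases (1, 2), pool now (10, 7)


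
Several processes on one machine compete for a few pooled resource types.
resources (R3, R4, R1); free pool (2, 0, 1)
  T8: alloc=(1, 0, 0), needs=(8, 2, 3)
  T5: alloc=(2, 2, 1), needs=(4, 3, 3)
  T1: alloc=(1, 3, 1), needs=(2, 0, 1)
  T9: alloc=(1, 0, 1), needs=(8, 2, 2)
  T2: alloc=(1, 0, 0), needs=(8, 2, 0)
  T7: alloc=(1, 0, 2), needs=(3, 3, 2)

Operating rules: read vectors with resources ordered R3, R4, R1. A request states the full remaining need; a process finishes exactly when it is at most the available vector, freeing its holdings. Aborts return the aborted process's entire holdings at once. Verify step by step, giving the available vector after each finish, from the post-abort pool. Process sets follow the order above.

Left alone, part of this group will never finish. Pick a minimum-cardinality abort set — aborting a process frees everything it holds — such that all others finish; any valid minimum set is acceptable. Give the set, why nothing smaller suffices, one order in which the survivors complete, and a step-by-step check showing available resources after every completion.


Minimum abort set: T8 and T9.
Key observation: before aborting T8 and T9, T2 was permanently blocked — no order could ever run it; afterwards it completes at step 4.
Minimality, checking each single-abort alternative: T8 alone leaves T9 blocked (short on R3); T5 alone leaves T8 blocked (short on R3); T1 alone leaves T8 blocked (short on R3); T9 alone leaves T8 blocked (short on R3); T2 alone leaves T8 blocked (short on R3); T7 alone leaves T8 blocked (short on R3).
One survivor order: T1, T7, T5, T2. Check, step by step (post-abort pool first):
  pool = (4, 0, 2)
  run T1 (needs (2, 0, 1), free (4, 0, 2)); after release of (1, 3, 1) the pool is (5, 3, 3)
  run T7 (needs (3, 3, 2), free (5, 3, 3)); after release of (1, 0, 2) the pool is (6, 3, 5)
  run T5 (needs (4, 3, 3), free (6, 3, 5)); after release of (2, 2, 1) the pool is (8, 5, 6)
  run T2 (needs (8, 2, 0), free (8, 5, 6)); after release of (1, 0, 0) the pool is (9, 5, 6)


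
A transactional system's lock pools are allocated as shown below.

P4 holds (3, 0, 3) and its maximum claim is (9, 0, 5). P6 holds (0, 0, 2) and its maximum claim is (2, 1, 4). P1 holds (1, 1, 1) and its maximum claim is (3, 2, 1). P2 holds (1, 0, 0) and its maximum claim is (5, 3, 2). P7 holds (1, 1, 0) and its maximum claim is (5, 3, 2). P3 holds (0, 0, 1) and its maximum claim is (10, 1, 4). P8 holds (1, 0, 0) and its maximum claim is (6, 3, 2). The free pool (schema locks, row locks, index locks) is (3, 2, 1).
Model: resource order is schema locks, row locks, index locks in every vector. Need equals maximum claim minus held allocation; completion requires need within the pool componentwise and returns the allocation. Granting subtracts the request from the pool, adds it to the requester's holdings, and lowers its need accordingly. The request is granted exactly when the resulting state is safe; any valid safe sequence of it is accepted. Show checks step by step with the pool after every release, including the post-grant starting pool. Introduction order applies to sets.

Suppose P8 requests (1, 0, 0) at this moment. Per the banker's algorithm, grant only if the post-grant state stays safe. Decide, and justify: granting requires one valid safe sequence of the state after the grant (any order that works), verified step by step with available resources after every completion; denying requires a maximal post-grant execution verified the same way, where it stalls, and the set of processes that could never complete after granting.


DENY: after the grant no complete ordering would exist.
Key observation: after P1, P6 complete, (3, 3, 4) is the best the pool ever gets, yet each leftover process wants more schema locks.
On the post-grant state, P1, P6 is a maximal run — nothing extends it. Step-by-step check:
  pool = (2, 2, 1)
  run P1 (needs (2, 1, 0), free (2, 2, 1)); after release of (1, 1, 1) the pool is (3, 3, 2)
  run P6 (needs (2, 1, 2), free (3, 3, 2)); after release of (0, 0, 2) the pool is (3, 3, 4)
  P4 still needs (6, 0, 2) but only (3, 3, 4) is free — short on schema locks
  P2 still needs (4, 3, 2) but only (3, 3, 4) is free — short on schema locks
  P7 still needs (4, 2, 2) but only (3, 3, 4) is free — short on schema locks
  P3 still needs (10, 1, 3) but only (3, 3, 4) is free — short on schema locks
  P8 still needs (4, 3, 2) but only (3, 3, 4) is free — short on schema locks
Post-grant, the permanently blocked set is P4, P2, P7, P3 and P8.


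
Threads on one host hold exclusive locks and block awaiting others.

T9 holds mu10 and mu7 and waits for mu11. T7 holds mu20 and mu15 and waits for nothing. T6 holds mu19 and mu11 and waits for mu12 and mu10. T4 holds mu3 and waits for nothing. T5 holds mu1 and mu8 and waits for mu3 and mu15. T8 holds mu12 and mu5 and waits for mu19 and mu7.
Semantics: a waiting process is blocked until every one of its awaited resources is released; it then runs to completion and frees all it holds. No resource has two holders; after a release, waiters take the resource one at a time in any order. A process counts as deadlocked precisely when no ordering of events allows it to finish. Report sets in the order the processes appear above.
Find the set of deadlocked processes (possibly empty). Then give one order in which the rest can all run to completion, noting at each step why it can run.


Deadlocked: T9, T6 and T8.
Key observation: along T9 -> T6 -> T9, each member waits on what the next one holds — a deadlock; T8 is caught in further circular waits.
A valid finishing order for the others: T7, T4, T5.
Step-by-step check:
  T7: no waits; runs immediately, freeing mu20 and mu15
  T4: no waits; runs immediately, freeing mu3
  run T5 (all its waits — mu3 and mu15 — are resolved); releases mu1 and mu8


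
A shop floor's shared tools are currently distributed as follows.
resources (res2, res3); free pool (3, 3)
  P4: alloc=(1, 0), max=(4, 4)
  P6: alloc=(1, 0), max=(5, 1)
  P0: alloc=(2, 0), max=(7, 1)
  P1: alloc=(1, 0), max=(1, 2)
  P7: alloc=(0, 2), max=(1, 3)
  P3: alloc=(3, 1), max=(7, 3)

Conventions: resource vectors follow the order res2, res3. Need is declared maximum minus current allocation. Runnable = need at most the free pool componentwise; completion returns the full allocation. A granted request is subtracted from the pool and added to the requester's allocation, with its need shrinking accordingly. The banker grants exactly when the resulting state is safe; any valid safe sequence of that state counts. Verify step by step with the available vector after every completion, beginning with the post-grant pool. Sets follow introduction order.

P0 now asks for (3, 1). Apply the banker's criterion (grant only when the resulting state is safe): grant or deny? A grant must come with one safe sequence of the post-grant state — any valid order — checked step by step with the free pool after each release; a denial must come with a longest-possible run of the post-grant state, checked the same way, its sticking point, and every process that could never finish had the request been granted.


DENY — the pretend-granted state is unsafe.
Key observation: res2 is the bottleneck — with P1, P7 done the pool holds (1, 4), short of every remaining need.
Pretend the grant happened; the run P1, P7 goes as far as possible. Verifying each step:
  pool = (0, 2)
  P1 needs (0, 2) <= (0, 2) -> finishes; pool += (1, 0) = (1, 2)
  P7 needs (1, 1) <= (1, 2) -> finishes; pool += (0, 2) = (1, 4)
  P4 still needs (3, 4) but only (1, 4) is free — short on res2
  P6 still needs (4, 1) but only (1, 4) is free — short on res2
  P0 still needs (2, 0) but only (1, 4) is free — short on res2
  P3 still needs (4, 2) but only (1, 4) is free — short on res2
Post-grant, the permanently blocked set is P4, P6, P0 and P3.


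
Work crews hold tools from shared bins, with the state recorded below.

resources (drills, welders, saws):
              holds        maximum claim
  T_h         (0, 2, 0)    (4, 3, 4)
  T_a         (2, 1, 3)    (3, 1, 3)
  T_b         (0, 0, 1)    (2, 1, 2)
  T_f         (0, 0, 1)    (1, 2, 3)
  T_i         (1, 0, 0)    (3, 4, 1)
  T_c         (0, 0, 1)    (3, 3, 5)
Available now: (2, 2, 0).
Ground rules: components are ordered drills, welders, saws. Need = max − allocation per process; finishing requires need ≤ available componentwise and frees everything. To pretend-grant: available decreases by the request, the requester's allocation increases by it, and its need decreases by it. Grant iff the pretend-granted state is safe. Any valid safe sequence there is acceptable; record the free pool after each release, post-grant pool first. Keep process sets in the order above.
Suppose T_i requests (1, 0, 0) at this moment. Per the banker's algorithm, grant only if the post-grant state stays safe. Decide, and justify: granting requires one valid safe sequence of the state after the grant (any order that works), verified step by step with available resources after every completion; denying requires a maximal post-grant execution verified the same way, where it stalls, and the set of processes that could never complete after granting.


DENY. Granting would leave the state unsafe.
Key observation: after T_a, T_b, T_c, T_f the pool peaks at (3, 3, 6), and each blocked process is short somewhere: T_h on drills; T_i on welders.
Pretend the grant happened; the run T_a, T_b, T_c, T_f goes as far as possible. Step-by-step check:
  pool = (1, 2, 0)
  run T_a (needs (1, 0, 0), free (1, 2, 0)); after release of (2, 1, 3) the pool is (3, 3, 3)
  run T_b (needs (2, 1, 1), free (3, 3, 3)); after release of (0, 0, 1) the pool is (3, 3, 4)
  run T_c (needs (3, 3, 4), free (3, 3, 4)); after release of (0, 0, 1) the pool is (3, 3, 5)
  run T_f (needs (1, 2, 2), free (3, 3, 5)); after release of (0, 0, 1) the pool is (3, 3, 6)
  T_h still needs (4, 1, 4) but only (3, 3, 6) is free — short on drills
  T_i still needs (1, 4, 1) but only (3, 3, 6) is free — short on welders
Had the request been granted, T_h and T_i could never finish.


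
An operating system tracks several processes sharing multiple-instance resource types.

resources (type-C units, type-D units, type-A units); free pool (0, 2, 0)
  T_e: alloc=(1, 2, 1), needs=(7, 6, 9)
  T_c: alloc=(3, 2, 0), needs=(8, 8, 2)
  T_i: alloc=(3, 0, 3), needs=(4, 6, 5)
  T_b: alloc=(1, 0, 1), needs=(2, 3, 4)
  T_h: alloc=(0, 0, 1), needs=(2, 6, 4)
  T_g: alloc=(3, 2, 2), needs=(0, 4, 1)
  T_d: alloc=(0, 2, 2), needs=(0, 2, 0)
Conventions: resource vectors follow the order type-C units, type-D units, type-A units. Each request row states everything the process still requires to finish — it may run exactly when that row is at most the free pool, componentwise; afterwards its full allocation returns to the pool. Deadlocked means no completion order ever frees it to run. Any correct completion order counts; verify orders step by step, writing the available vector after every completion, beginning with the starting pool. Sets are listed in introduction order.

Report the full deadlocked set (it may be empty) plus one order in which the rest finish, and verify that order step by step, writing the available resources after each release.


Nothing here is deadlocked.
Key observation: no deadlock: T_d fits now, and the freed resources carry the rest through.
One completion order for the rest: T_d, T_g, T_b, T_h, T_i, T_e, T_c. Verifying each step:
  pool = (0, 2, 0)
  run T_d (needs (0, 2, 0), free (0, 2, 0)); after release of (0, 2, 2) the pool is (0, 4, 2)
  run T_g (needs (0, 4, 1), free (0, 4, 2)); after release of (3, 2, 2) the pool is (3, 6, 4)
  run T_b (needs (2, 3, 4), free (3, 6, 4)); after release of (1, 0, 1) the pool is (4, 6, 5)
  run T_h (needs (2, 6, 4), free (4, 6, 5)); after release of (0, 0, 1) the pool is (4, 6, 6)
  run T_i (needs (4, 6, 5), free (4, 6, 6)); after release of (3, 0, 3) the pool is (7, 6, 9)
  run T_e (needs (7, 6, 9), free (7, 6, 9)); after release of (1, 2, 1) the pool is (8, 8, 10)
  run T_c (needs (8, 8, 2), free (8, 8, 10)); after release of (3, 2, 0) the pool is (11, 10, 10)


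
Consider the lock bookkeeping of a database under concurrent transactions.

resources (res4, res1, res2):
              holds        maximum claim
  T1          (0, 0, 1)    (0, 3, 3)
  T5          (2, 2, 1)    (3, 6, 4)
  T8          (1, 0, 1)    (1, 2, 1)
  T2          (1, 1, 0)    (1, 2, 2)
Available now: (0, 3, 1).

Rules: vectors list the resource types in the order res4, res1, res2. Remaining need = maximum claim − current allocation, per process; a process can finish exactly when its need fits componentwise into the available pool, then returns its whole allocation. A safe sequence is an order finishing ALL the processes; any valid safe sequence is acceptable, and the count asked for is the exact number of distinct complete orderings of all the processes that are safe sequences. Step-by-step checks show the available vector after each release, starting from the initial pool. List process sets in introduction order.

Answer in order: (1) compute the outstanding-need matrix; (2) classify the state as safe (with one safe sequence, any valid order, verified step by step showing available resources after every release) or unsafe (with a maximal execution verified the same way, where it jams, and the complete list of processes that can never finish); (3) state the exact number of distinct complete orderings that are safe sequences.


(1) Outstanding need per process (order res4, res1, res2):
  T1: (0, 3, 2)
  T5: (1, 4, 3)
  T8: (0, 2, 0)
  T2: (0, 1, 2)
(2) The state is SAFE; one workable sequence: T8, T1, T2, T5.
Key observation: reading the order forward, T1 is the first process whose need (0, 3, 2) meets the free pool (1, 3, 2) exactly on a resource it requests.
Step-by-step check:
  pool = (0, 3, 1)
  T8: need (0, 2, 0) fits (0, 3, 1); releases (1, 0, 1), pool now (1, 3, 2)
  T1: need (0, 3, 2) fits (1, 3, 2); releases (0, 0, 1), pool now (1, 3, 3)
  T2: need (0, 1, 2) fits (1, 3, 3); releases (1, 1, 0), pool now (2, 4, 3)
  T5: need (1, 4, 3) fits (2, 4, 3); releases (2, 2, 1), pool now (4, 6, 4)
(3) Precisely 2 of the possible complete orderings are safe sequences.


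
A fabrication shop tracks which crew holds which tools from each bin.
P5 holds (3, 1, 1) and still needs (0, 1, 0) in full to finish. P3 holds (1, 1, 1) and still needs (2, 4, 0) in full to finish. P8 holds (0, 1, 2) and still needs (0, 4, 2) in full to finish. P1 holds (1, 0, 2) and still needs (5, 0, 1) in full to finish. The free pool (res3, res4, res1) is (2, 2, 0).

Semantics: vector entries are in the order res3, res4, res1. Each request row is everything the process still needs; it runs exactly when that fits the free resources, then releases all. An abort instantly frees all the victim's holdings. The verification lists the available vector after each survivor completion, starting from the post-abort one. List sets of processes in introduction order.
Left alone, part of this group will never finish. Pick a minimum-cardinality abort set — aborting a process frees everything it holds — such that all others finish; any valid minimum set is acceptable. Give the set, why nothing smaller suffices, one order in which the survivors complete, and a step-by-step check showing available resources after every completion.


The answer: abort P3.
Key observation: P8 was stuck for good until P3 gave back (1, 1, 1); in the order shown it finishes at step 3.
Minimality: the empty abort set fails — the state is deadlocked as it stands.
The survivors complete as P5, P1, P8. Check, step by step (starting from the post-abort pool):
  pool = (3, 3, 1)
  P5: need (0, 1, 0) fits (3, 3, 1); releases (3, 1, 1), pool now (6, 4, 2)
  P1: need (5, 0, 1) fits (6, 4, 2); releases (1, 0, 2), pool now (7, 4, 4)
  P8: need (0, 4, 2) fits (7, 4, 4); releases (0, 1, 2), pool now (7, 5, 6)
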